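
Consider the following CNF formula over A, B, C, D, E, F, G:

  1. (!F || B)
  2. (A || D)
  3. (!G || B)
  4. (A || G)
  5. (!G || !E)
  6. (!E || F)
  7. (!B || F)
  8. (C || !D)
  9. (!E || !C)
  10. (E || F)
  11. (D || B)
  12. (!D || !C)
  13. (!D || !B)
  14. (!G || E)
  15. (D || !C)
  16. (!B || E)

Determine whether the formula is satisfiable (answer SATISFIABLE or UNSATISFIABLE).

A occurs only positively in the remaining clauses — set A = True.
Set B = True and propagate.
  then F is forced to True.
  then D is forced to False.
  then C is forced to False.
  then E is forced to True.
  then G is forced to False.
So A=1  B=1  C=0  D=0  E=1  F=1  G=0 is a satisfying assignment.

SATISFIABLE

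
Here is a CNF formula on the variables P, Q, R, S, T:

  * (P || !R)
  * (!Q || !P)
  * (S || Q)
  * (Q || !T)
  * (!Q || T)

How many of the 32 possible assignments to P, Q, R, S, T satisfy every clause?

Satisfying assignments:
  P=F Q=F R=F S=T T=F
  P=F Q=T R=F S=F T=T
  P=F Q=T R=F S=T T=T
  P=T Q=F R=F S=T T=F
  P=T Q=F R=T S=T T=F
Count: 5.

5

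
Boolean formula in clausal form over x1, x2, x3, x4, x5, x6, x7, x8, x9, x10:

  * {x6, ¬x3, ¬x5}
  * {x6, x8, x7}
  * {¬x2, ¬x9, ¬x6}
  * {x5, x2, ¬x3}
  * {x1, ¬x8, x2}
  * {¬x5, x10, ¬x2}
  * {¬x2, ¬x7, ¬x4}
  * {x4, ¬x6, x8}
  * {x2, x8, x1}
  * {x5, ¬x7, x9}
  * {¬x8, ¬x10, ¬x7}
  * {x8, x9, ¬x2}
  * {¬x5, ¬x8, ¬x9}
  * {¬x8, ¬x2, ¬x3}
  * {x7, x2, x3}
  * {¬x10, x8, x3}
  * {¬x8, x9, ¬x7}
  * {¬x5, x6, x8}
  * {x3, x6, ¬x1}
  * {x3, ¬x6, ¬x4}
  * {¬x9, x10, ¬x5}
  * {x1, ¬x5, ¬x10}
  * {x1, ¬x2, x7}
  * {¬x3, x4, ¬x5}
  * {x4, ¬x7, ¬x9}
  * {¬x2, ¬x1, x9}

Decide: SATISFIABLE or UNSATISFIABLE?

Set x1 = True and propagate.
For the remaining variables, x2 = False, x3 = True, x4 = True, x5 = True, x6 = True, x7 = True, x8 = False, x9 = False, x10 = False works.
Every clause has at least one true literal under this assignment.
So x1=T, x2=F, x3=T, x4=T, x5=T, x6=T, x7=T, x8=F, x9=F, x10=F is a satisfying assignment.

SATISFIABLE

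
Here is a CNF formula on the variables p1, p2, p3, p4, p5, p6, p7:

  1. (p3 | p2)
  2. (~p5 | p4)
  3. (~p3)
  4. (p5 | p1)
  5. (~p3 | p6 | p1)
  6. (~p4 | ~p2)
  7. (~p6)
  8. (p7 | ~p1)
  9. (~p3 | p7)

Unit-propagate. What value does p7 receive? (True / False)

True

(~p3) is a unit clause: p3 = False.
(p3 | p2) with p3 = False leaves only p2, so p2 = True.
In (~p2 | ~p4), ~p2 is now false; ~p4 must hold, so p4 = False.
From (~p5 | p4) and p4 = False: p5 = False.
From (p5 | p1) and p5 = False: p1 = True.
(~p6) is a unit clause: p6 = False.
From (p7 | ~p1) and p1 = True: p7 = True.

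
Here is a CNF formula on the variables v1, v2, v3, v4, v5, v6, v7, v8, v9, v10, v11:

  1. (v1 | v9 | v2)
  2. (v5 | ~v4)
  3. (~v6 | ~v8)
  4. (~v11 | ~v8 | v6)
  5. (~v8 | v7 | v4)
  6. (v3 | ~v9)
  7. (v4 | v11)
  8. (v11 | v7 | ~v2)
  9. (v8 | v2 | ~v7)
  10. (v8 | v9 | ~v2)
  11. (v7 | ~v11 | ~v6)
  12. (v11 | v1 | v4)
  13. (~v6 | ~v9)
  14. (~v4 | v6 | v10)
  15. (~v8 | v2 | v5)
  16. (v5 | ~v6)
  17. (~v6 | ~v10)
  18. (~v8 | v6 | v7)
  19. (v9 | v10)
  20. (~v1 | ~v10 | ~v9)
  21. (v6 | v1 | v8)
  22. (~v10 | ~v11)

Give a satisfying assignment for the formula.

v1=True, v2=True, v3=True, v4=False, v5=False, v6=False, v7=False, v8=False, v9=True, v10=False, v11=True

Check each clause:
  1. (v9 | v1 | v2) — v1 is true.
  2. (v5 | ~v4) — ~v4 is true.
  3. (~v6 | ~v8) — ~v8 is true.
  4. (v6 | ~v8 | ~v11) — ~v8 is true.
  5. (v7 | v4 | ~v8) — ~v8 is true.
  6. (~v9 | v3) — v3 is true.
  7. (v4 | v11) — v11 is true.
  8. (~v2 | v7 | v11) — v11 is true.
  9. (~v7 | v8 | v2) — ~v7 is true.
  10. (v8 | v9 | ~v2) — v9 is true.
  11. (~v11 | v7 | ~v6) — ~v6 is true.
  12. (v1 | v11 | v4) — v1 is true.
  13. (~v6 | ~v9) — ~v6 is true.
  14. (v6 | v10 | ~v4) — ~v4 is true.
  15. (~v8 | v5 | v2) — ~v8 is true.
  16. (~v6 | v5) — ~v6 is true.
  17. (~v10 | ~v6) — ~v6 is true.
  18. (v6 | v7 | ~v8) — ~v8 is true.
  19. (v9 | v10) — v9 is true.
  20. (~v10 | ~v9 | ~v1) — ~v10 is true.
  21. (v6 | v8 | v1) — v1 is true.
  22. (~v10 | ~v11) — ~v10 is true.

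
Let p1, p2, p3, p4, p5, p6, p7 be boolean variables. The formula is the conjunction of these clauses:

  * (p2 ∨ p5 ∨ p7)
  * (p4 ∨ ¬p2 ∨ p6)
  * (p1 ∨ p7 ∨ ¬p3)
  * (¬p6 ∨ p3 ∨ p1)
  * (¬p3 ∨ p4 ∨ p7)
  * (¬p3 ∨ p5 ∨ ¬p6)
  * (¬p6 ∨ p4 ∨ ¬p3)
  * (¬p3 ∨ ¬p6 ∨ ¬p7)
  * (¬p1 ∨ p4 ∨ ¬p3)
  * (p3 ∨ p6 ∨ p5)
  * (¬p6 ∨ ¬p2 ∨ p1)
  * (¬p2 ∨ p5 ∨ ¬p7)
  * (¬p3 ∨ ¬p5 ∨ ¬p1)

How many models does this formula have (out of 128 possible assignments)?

31

Split on p3, then p6.
  p3=1, p6=1: a clause becomes empty — 0.
  p3=1, p6=0: 7 of the 32 assignments to (p1,p2,p4,p5,p7) work.
  p3=0, p6=1: p4 free; 6 ways for (p1,p2,p5,p7) × 2^1 = 12.
  p3=0, p6=0: p1, p7 free; 3 ways for (p2,p4,p5) × 2^2 = 12.
Total: 0 + 7 + 12 + 12 = 31.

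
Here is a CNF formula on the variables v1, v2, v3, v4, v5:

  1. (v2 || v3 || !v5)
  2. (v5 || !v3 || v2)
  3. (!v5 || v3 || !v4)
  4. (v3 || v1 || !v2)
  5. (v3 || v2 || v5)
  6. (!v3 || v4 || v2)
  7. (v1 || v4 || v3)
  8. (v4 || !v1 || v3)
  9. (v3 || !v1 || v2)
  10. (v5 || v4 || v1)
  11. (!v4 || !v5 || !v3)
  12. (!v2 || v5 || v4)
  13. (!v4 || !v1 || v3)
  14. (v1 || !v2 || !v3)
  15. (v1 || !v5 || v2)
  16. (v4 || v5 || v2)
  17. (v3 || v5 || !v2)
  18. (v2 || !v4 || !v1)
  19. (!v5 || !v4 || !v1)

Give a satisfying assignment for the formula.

v1=True, v2=True, v3=True, v4=False, v5=True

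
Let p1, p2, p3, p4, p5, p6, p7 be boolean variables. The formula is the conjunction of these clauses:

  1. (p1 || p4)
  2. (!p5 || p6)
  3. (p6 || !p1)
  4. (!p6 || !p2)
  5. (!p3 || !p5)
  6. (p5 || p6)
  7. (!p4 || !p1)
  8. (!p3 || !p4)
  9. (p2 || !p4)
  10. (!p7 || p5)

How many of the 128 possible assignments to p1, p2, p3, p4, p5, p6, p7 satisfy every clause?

4

The models are:
  p1=T p2=F p3=F p4=F p5=F p6=T p7=F
  p1=T p2=F p3=F p4=F p5=T p6=T p7=F
  p1=T p2=F p3=F p4=F p5=T p6=T p7=T
  p1=T p2=F p3=T p4=F p5=F p6=T p7=F
Count: 4.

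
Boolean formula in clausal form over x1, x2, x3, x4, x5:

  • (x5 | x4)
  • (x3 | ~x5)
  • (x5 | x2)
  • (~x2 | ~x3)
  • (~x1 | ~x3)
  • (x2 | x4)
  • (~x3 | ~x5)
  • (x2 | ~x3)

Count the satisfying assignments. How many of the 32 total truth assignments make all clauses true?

2

The models are:
  x1=0 x2=1 x3=0 x4=1 x5=0
  x1=1 x2=1 x3=0 x4=1 x5=0
That's 2 in total.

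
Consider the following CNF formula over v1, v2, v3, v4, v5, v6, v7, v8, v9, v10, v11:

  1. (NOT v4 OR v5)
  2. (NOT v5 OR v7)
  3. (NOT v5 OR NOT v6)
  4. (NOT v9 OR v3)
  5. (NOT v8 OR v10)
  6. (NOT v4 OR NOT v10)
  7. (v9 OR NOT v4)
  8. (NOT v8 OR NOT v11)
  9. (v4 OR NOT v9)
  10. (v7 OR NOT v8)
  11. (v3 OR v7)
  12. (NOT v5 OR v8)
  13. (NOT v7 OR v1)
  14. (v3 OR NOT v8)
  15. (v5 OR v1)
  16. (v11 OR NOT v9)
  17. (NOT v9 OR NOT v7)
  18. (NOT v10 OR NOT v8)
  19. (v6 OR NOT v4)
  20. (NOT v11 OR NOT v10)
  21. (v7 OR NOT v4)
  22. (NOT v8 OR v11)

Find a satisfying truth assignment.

v1 occurs only positively in the remaining clauses — set v1 = True.
v3 occurs only positively in the remaining clauses — set v3 = True.
Set v4 = False and propagate.
  then v9 is forced to False.
For the remaining variables, v2 = True, v5 = False, v6 = False, v7 = True, v8 = False, v10 = False, v11 = True works.

v1=T  v2=T  v3=T  v4=F  v5=F  v6=F  v7=T  v8=F  v9=F  v10=F  v11=T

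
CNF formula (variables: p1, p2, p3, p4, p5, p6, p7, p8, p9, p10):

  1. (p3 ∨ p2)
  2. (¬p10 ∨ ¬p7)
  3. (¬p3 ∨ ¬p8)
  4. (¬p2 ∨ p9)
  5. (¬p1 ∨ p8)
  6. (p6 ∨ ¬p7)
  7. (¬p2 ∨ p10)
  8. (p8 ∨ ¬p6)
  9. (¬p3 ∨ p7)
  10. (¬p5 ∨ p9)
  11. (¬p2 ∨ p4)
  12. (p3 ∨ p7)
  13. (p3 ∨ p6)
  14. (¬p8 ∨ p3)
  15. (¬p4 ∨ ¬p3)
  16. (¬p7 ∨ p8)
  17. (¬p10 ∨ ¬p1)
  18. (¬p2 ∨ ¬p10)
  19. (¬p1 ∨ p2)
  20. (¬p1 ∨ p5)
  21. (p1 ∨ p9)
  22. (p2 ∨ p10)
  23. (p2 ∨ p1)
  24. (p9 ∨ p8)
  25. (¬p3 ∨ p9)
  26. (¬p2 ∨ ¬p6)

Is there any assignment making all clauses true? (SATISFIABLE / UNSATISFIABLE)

UNSATISFIABLE

p2 = True:
  propagation gives p9=True, p10=True; an empty clause results — contradiction.
p2 = False:
  propagation gives p3=True, p8=False, p1=False; an empty clause results — contradiction.
Every branch closes, so no satisfying assignment exists.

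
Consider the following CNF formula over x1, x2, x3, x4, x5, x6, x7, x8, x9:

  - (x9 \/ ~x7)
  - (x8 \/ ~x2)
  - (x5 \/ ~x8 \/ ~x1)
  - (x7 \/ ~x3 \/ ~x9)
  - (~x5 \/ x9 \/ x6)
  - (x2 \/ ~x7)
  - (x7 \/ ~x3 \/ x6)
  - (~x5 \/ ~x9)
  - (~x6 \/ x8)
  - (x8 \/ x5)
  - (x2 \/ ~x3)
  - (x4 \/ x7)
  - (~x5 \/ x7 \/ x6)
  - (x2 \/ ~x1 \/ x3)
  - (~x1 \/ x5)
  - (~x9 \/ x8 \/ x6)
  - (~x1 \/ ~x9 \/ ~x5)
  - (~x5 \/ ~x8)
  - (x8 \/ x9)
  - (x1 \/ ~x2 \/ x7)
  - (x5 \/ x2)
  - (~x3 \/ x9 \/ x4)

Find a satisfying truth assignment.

x1=0, x2=1, x3=1, x4=1, x5=0, x6=0, x7=1, x8=1, x9=1

Check each clause:
  1. (~x7 \/ x9) — x9 is true.
  2. (x8 \/ ~x2) — x8 is true.
  3. (~x1 \/ x5 \/ ~x8) — ~x1 is true.
  4. (~x9 \/ ~x3 \/ x7) — x7 is true.
  5. (x6 \/ x9 \/ ~x5) — x9 is true.
  6. (x2 \/ ~x7) — x2 is true.
  7. (~x3 \/ x7 \/ x6) — x7 is true.
  8. (~x9 \/ ~x5) — ~x5 is true.
  9. (x8 \/ ~x6) — x8 is true.
  10. (x5 \/ x8) — x8 is true.
  11. (x2 \/ ~x3) — x2 is true.
  12. (x7 \/ x4) — x4 is true.
  13. (x7 \/ x6 \/ ~x5) — ~x5 is true.
  14. (x2 \/ ~x1 \/ x3) — x2 is true.
  15. (x5 \/ ~x1) — ~x1 is true.
  16. (x6 \/ ~x9 \/ x8) — x8 is true.
  17. (~x5 \/ ~x1 \/ ~x9) — ~x5 is true.
  18. (~x8 \/ ~x5) — ~x5 is true.
  19. (x9 \/ x8) — x8 is true.
  20. (~x2 \/ x7 \/ x1) — x7 is true.
  21. (x5 \/ x2) — x2 is true.
  22. (x9 \/ x4 \/ ~x3) — x9 is true.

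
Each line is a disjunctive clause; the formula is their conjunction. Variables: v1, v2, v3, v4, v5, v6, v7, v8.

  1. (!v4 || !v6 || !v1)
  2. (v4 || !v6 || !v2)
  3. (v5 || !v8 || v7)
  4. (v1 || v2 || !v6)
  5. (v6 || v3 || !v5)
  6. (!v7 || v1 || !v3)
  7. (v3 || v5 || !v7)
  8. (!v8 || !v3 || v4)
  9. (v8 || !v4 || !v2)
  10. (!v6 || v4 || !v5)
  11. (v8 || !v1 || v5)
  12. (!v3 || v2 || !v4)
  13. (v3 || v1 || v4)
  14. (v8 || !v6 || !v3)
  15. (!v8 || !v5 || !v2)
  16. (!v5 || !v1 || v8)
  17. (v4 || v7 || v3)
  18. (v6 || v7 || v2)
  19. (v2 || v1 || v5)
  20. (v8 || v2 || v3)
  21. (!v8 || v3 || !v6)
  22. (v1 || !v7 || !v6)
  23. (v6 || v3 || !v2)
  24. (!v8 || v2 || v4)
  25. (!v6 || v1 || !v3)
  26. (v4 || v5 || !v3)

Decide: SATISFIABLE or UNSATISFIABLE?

SATISFIABLE

Try v1 = False.
Set v2 = True and propagate.
Try v3 = True.
  then v7 is forced to False.
  then v6 is forced to False.
For the remaining variables, v4 = False, v5 = True, v8 = False works.
So v1=F, v2=T, v3=T, v4=F, v5=T, v6=F, v7=F, v8=F is a satisfying assignment.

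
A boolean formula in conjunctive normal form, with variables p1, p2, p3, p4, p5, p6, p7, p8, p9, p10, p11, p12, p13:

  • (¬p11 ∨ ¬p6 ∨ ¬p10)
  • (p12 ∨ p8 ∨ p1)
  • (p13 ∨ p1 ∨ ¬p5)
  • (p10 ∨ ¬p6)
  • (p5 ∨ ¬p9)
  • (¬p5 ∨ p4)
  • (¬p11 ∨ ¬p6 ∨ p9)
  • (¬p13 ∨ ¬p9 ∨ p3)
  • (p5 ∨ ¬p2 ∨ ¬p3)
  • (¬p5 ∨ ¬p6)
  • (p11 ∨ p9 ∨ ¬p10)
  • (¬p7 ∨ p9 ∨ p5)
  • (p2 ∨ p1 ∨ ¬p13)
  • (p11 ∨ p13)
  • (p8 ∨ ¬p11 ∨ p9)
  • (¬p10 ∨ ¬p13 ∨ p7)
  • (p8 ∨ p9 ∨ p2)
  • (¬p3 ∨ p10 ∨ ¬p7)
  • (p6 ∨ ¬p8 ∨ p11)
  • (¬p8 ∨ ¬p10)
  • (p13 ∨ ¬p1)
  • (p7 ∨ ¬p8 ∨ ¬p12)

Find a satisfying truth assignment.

p1 = 0  p2 = 1  p3 = 0  p4 = 1  p5 = 1  p6 = 0  p7 = 1  p8 = 1  p9 = 0  p10 = 0  p11 = 1  p12 = 0  p13 = 1

Pure literal: p4 appears only positively; assign p4 = True.
Set p1 = False and propagate.
Try p2 = True.
Set p3 = False and propagate.
The remaining clauses are satisfied by p5 = True, p6 = False, p7 = True, p8 = True, p9 = False, p10 = False, p11 = True, p12 = False, p13 = True.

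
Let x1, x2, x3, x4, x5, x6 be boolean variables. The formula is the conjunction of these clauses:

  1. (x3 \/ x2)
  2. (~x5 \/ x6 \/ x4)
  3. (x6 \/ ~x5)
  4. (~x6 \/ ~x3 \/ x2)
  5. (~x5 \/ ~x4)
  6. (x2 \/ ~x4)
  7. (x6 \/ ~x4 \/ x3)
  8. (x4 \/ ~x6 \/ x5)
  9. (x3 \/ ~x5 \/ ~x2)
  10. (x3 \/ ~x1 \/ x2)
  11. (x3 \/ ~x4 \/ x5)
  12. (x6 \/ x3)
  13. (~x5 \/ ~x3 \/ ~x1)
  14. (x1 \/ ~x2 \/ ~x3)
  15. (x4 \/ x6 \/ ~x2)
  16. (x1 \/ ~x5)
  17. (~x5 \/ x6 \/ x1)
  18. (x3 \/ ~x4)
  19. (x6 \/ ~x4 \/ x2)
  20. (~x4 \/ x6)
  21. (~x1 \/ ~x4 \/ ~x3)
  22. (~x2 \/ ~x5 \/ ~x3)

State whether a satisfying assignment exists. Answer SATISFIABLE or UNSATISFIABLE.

SATISFIABLE

Branch on x1: take x1 = False.
  then x5 is forced to False.
The remaining clauses are satisfied by x2 = False, x3 = True, x4 = False, x6 = False.
So x1 = F, x2 = F, x3 = T, x4 = F, x5 = F, x6 = F is a satisfying assignment.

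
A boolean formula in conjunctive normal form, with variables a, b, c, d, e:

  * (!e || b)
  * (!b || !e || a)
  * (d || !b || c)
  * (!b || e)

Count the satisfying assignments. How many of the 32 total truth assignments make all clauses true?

11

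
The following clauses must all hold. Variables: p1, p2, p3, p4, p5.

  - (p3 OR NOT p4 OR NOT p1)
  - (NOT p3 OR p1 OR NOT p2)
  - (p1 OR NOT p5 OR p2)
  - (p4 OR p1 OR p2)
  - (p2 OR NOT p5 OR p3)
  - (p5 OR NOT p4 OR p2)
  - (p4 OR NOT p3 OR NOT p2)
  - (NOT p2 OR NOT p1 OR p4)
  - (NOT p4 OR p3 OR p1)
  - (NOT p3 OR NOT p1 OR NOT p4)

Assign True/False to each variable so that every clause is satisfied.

Try p1 = True.
For the remaining variables, p2 = False, p3 = True, p4 = False, p5 = True works.

p1 = True, p2 = False, p3 = True, p4 = False, p5 = True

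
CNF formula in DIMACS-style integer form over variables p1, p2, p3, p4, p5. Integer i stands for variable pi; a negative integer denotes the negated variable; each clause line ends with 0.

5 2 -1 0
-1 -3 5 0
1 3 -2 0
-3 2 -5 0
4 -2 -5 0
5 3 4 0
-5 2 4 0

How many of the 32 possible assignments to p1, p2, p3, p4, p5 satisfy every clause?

Split on p5, then p2.
  p5=1, p2=1: remaining (p1,p3,p4) ∈ {(0,1,1); (1,0,1); (1,1,1)} — 3.
  p5=1, p2=0: remaining (p1,p3,p4) ∈ {(0,0,1); (1,0,1)} — 2.
  p5=0, p2=1: remaining (p1,p3,p4) ∈ {(0,1,0); (0,1,1); (1,0,1)} — 3.
  p5=0, p2=0: remaining (p1,p3,p4) ∈ {(0,0,1); (0,1,0); (0,1,1)} — 3.
Total: 3 + 2 + 3 + 3 = 11.

11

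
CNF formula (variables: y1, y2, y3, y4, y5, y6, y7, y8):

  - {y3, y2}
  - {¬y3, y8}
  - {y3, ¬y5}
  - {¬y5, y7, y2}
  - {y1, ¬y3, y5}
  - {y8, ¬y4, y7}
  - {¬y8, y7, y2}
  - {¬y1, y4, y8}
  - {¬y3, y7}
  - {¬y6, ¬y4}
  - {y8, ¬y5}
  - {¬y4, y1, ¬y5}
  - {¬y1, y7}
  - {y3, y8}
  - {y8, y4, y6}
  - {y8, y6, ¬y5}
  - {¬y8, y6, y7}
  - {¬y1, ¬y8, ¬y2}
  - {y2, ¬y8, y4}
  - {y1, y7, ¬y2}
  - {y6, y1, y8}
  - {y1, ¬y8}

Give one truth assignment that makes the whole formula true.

Pure literal: y7 appears only positively; assign y7 = True.
Try y1 = True.
Try y2 = False.
  then y3 is forced to True.
  then y8 is forced to True.
  then y4 is forced to True.
  then y6 is forced to False.
y5 is now unconstrained; take y5 = False.
Every clause has at least one true literal under this assignment.
Check each clause:
  1. {y3, y2} — y3 is true.
  2. {y8, ¬y3} — y8 is true.
  3. {¬y5, y3} — y3 is true.
  4. {y7, ¬y5, y2} — ¬y5 is true.
  5. {y5, y1, ¬y3} — y1 is true.
  6. {y8, y7, ¬y4} — y8 is true.
  7. {¬y8, y7, y2} — y7 is true.
  8. {y8, y4, ¬y1} — y8 is true.
  9. {y7, ¬y3} — y7 is true.
  10. {¬y6, ¬y4} — ¬y6 is true.
  11. {y8, ¬y5} — y8 is true.
  12. {¬y4, ¬y5, y1} — y1 is true.
  13. {¬y1, y7} — y7 is true.
  14. {y3, y8} — y8 is true.
  15. {y8, y4, y6} — y8 is true.
  16. {y6, y8, ¬y5} — y8 is true.
  17. {¬y8, y7, y6} — y7 is true.
  18. {¬y2, ¬y1, ¬y8} — ¬y2 is true.
  19. {y4, y2, ¬y8} — y4 is true.
  20. {¬y2, y7, y1} — y1 is true.
  21. {y1, y8, y6} — y8 is true.
  22. {¬y8, y1} — y1 is true.

y1=True, y2=False, y3=True, y4=True, y5=False, y6=False, y7=True, y8=True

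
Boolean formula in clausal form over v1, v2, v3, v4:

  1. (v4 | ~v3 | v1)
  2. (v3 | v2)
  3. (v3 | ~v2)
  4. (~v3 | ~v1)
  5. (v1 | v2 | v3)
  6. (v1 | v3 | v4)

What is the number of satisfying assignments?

2

Satisfying assignments:
  v1=0 v2=0 v3=1 v4=1
  v1=0 v2=1 v3=1 v4=1
That's 2 in total.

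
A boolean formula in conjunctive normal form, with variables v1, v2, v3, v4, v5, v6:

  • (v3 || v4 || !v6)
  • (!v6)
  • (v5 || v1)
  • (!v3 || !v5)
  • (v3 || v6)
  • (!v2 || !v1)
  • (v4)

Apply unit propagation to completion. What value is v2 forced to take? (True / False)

False

Unit clause (!v6) sets v6 = False.
From (v3 || v6) and v6 = False: v3 = True.
In (!v3 || !v5), !v3 is now false; !v5 must hold, so v5 = False.
From (v5 || v1) and v5 = False: v1 = True.
In (!v1 || !v2), !v1 is now false; !v2 must hold, so v2 = False.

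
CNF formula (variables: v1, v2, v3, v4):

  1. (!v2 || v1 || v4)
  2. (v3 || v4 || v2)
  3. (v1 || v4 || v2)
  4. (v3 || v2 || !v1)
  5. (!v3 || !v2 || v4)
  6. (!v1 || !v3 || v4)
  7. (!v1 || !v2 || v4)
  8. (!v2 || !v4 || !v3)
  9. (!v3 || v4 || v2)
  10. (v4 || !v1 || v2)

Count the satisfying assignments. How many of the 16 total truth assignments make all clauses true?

5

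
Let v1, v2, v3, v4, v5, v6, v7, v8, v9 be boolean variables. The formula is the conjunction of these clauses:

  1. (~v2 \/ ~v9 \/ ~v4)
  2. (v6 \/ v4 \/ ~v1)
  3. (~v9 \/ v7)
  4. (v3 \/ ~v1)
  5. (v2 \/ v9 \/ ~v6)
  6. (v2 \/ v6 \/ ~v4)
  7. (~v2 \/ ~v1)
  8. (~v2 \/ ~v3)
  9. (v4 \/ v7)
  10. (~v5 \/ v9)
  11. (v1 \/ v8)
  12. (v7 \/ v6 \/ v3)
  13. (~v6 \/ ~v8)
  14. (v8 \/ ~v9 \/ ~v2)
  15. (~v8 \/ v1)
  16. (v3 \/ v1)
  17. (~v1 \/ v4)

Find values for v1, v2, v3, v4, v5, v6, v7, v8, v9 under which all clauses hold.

v1=1, v2=0, v3=1, v4=1, v5=0, v6=1, v7=1, v8=0, v9=1

Pure literal: v5 appears only negated; assign v5 = False.
Pure literal: v7 appears only positively; assign v7 = True.
Branch on v1: take v1 = True.
  then v3 is forced to True.
  then v2 is forced to False.
  then v4 is forced to True.
  then v6 is forced to True.
  then v9 is forced to True.
  then v8 is forced to False.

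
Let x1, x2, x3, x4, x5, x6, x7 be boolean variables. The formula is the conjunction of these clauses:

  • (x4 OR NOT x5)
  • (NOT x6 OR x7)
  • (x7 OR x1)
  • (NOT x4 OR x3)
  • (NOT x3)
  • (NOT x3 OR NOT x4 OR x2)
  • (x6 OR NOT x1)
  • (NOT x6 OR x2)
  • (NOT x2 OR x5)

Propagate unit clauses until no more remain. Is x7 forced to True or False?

True

(NOT x3) is a unit clause: x3 = False.
(x3 OR NOT x4): since x3 = False, the clause reduces to (NOT x4). x4 = False.
From (NOT x5 OR x4) and x4 = False: x5 = False.
(x5 OR NOT x2): since x5 = False, the clause reduces to (NOT x2). x2 = False.
In (NOT x6 OR x2), x2 is now false; NOT x6 must hold, so x6 = False.
(x6 OR NOT x1) with x6 = False leaves only NOT x1, so x1 = False.
In (x7 OR x1), x1 is now false; x7 must hold, so x7 = True.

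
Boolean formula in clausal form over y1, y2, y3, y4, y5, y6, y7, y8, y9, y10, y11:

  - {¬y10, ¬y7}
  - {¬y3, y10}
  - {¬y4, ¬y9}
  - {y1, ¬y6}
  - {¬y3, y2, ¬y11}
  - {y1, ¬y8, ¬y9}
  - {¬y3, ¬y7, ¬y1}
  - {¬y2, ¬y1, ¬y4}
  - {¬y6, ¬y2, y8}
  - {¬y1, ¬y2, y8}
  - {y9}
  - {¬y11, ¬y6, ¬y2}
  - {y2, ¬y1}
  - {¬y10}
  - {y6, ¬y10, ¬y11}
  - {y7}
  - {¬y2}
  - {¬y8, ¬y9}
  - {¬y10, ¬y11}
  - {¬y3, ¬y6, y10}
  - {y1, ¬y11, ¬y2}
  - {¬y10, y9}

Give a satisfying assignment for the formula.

y1=False, y2=False, y3=False, y4=False, y5=False, y6=False, y7=True, y8=False, y9=True, y10=False, y11=True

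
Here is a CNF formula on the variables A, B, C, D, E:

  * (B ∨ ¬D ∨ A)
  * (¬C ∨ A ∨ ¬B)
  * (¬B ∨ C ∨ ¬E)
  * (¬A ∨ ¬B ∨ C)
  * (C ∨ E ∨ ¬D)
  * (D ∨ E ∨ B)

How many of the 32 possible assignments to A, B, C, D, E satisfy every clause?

12

Split on B, then C.
  B=1, C=1: remaining (A,D,E) ∈ {(1,0,0); (1,0,1); (1,1,0); (1,1,1)} — 4.
  B=1, C=0: remaining (A,D,E) ∈ {(0,0,0)} — 1.
  B=0, C=1: remaining (A,D,E) ∈ {(0,0,1); (1,0,1); (1,1,0); (1,1,1)} — 4.
  B=0, C=0: remaining (A,D,E) ∈ {(0,0,1); (1,0,1); (1,1,1)} — 3.
Total: 4 + 1 + 4 + 3 = 12.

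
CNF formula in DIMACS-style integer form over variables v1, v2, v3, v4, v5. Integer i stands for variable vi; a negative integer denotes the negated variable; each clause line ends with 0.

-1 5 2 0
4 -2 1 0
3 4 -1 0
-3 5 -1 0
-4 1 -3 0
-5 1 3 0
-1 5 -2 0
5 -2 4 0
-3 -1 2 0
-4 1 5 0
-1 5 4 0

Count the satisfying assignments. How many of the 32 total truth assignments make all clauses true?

7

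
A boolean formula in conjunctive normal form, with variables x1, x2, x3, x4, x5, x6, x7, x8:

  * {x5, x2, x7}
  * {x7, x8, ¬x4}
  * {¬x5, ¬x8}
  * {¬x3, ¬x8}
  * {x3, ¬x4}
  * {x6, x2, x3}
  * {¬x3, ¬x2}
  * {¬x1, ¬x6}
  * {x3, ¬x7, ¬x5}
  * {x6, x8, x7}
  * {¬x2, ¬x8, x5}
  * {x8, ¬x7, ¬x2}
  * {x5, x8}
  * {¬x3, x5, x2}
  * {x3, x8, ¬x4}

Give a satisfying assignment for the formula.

x1=1, x2=0, x3=1, x4=0, x5=1, x6=0, x7=1, x8=0

Pure literal: x4 appears only negated; assign x4 = False.
Try x1 = True.
  then x6 is forced to False.
Try x2 = False.
  then x3 is forced to True.
  then x8 is forced to False.
  then x7 is forced to True.
  then x5 is forced to True.
Every clause has at least one true literal under this assignment.
Check each clause:
  1. {x2, x5, x7} — x5 is true.
  2. {¬x4, x8, x7} — ¬x4 is true.
  3. {¬x5, ¬x8} — ¬x8 is true.
  4. {¬x8, ¬x3} — ¬x8 is true.
  5. {¬x4, x3} — x3 is true.
  6. {x6, x3, x2} — x3 is true.
  7. {¬x2, ¬x3} — ¬x2 is true.
  8. {¬x6, ¬x1} — ¬x6 is true.
  9. {¬x7, ¬x5, x3} — x3 is true.
  10. {x8, x6, x7} — x7 is true.
  11. {¬x8, x5, ¬x2} — ¬x8 is true.
  12. {¬x2, x8, ¬x7} — ¬x2 is true.
  13. {x5, x8} — x5 is true.
  14. {x5, x2, ¬x3} — x5 is true.
  15. {x3, x8, ¬x4} — x3 is true.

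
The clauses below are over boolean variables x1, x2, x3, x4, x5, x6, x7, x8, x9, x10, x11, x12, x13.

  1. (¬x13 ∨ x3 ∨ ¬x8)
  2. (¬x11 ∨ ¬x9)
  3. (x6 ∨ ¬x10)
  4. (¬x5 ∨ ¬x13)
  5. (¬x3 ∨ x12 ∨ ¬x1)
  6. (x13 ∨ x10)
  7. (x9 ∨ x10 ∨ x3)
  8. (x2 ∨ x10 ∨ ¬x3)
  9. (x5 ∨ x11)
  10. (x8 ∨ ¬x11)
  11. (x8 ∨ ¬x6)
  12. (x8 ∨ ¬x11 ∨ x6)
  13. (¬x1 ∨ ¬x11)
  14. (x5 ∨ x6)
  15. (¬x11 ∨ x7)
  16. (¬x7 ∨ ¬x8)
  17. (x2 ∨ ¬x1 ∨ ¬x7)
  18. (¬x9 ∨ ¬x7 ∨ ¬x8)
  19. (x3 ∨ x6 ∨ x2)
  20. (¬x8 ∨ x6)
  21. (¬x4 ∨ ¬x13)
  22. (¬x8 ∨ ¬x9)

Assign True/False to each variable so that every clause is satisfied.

x1 occurs only negated in the remaining clauses — set x1 = False.
x4 occurs only negated in the remaining clauses — set x4 = False.
Try x2 = False.
Branch on x3: take x3 = False.
  then x6 is forced to True.
  then x8 is forced to True.
  then x13 is forced to False.
  then x10 is forced to True.
  then x7 is forced to False.
  then x11 is forced to False.
  then x5 is forced to True.
  then x9 is forced to False.
x12 is now unconstrained; take x12 = False.
Every clause has at least one true literal under this assignment.

x1=0, x2=0, x3=0, x4=0, x5=1, x6=1, x7=0, x8=1, x9=0, x10=1, x11=0, x12=0, x13=0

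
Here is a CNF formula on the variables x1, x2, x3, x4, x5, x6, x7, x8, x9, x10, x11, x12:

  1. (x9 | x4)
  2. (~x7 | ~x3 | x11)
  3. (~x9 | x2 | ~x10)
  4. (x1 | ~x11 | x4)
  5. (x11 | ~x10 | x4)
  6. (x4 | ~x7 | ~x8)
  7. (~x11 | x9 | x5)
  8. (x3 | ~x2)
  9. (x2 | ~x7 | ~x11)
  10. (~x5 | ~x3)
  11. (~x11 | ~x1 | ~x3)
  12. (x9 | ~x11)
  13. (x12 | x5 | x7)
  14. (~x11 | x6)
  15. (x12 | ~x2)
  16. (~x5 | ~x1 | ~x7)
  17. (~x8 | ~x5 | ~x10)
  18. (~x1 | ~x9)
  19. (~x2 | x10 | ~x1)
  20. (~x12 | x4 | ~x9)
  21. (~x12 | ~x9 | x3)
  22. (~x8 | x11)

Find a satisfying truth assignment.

x1=F, x2=F, x3=T, x4=T, x5=F, x6=T, x7=F, x8=F, x9=F, x10=F, x11=F, x12=T

x4 occurs only positively in the remaining clauses — set x4 = True.
x6 occurs only positively in the remaining clauses — set x6 = True.
Branch on x1: take x1 = False.
Try x2 = False.
Try x3 = True.
  then x5 is forced to False.
For the remaining variables, x7 = False, x8 = False, x9 = False, x10 = False, x11 = False, x12 = True works.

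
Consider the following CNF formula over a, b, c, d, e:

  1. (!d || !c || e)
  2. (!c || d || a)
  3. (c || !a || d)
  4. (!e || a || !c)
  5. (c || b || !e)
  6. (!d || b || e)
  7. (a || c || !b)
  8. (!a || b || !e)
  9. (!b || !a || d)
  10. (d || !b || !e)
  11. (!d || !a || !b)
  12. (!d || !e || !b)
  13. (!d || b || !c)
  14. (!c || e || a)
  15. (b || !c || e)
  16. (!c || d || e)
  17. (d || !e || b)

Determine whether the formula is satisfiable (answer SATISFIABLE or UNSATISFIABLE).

Branch on a: take a = False.
Branch on b: take b = False.
Set c = False and propagate.
  then e is forced to False.
  then d is forced to False.
So a=False, b=False, c=False, d=False, e=False is a satisfying assignment.

SATISFIABLE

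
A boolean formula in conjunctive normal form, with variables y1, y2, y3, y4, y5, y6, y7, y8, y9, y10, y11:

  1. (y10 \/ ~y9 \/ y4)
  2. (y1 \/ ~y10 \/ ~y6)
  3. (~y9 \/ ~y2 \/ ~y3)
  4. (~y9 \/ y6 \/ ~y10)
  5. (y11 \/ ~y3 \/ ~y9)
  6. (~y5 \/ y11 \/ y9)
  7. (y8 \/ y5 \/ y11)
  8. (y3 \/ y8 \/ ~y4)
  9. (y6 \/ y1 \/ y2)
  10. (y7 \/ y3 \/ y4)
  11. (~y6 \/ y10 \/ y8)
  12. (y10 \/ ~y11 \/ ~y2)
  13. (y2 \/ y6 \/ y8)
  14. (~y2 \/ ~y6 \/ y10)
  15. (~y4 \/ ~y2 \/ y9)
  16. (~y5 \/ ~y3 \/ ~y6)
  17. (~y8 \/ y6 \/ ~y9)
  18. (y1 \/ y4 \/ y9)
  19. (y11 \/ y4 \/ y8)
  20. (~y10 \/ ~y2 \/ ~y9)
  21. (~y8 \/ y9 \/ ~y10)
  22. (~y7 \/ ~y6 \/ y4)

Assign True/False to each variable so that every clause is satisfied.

y1=True, y2=False, y3=True, y4=True, y5=False, y6=True, y7=False, y8=False, y9=True, y10=True, y11=True

Pure literal: y1 appears only positively; assign y1 = True.
Set y2 = False and propagate.
Try y3 = True.
The remaining clauses are satisfied by y4 = True, y5 = False, y6 = True, y7 = False, y8 = False, y9 = True, y10 = True, y11 = True.
Check each clause:
  1. (~y9 \/ y10 \/ y4) — y10 is true.
  2. (y1 \/ ~y10 \/ ~y6) — y1 is true.
  3. (~y9 \/ ~y3 \/ ~y2) — ~y2 is true.
  4. (~y10 \/ ~y9 \/ y6) — y6 is true.
  5. (y11 \/ ~y9 \/ ~y3) — y11 is true.
  6. (y9 \/ ~y5 \/ y11) — y9 is true.
  7. (y5 \/ y11 \/ y8) — y11 is true.
  8. (y3 \/ y8 \/ ~y4) — y3 is true.
  9. (y1 \/ y2 \/ y6) — y1 is true.
  10. (y3 \/ y7 \/ y4) — y3 is true.
  11. (~y6 \/ y10 \/ y8) — y10 is true.
  12. (y10 \/ ~y2 \/ ~y11) — y10 is true.
  13. (y2 \/ y8 \/ y6) — y6 is true.
  14. (~y6 \/ ~y2 \/ y10) — y10 is true.
  15. (y9 \/ ~y4 \/ ~y2) — y9 is true.
  16. (~y3 \/ ~y6 \/ ~y5) — ~y5 is true.
  17. (~y8 \/ y6 \/ ~y9) — ~y8 is true.
  18. (y1 \/ y4 \/ y9) — y1 is true.
  19. (y8 \/ y11 \/ y4) — y11 is true.
  20. (~y2 \/ ~y10 \/ ~y9) — ~y2 is true.
  21. (~y8 \/ y9 \/ ~y10) — ~y8 is true.
  22. (~y7 \/ y4 \/ ~y6) — ~y7 is true.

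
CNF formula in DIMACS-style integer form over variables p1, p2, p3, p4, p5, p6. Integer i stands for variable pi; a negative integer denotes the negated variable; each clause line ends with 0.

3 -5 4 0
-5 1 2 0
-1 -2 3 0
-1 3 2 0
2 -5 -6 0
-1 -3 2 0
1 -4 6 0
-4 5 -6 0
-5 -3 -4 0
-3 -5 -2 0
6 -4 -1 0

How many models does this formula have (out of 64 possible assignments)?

Split on p1, then p2.
  p1=T, p2=T: remaining (p3,p4,p5,p6) ∈ {(T,F,F,F); (T,F,F,T)} — 2.
  p1=T, p2=F: a clause becomes empty — 0.
  p1=F, p2=T: 5 of the 16 assignments to (p3,p4,p5,p6) work.
  p1=F, p2=F: remaining (p3,p4,p5,p6) ∈ {(F,F,F,F); (F,F,F,T); (T,F,F,F); (T,F,F,T)} — 4.
Total: 2 + 0 + 5 + 4 = 11.

11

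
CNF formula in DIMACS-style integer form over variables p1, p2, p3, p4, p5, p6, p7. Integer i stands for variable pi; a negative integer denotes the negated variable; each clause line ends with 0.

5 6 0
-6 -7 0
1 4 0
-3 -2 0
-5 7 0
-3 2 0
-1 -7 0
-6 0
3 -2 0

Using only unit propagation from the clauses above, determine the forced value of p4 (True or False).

True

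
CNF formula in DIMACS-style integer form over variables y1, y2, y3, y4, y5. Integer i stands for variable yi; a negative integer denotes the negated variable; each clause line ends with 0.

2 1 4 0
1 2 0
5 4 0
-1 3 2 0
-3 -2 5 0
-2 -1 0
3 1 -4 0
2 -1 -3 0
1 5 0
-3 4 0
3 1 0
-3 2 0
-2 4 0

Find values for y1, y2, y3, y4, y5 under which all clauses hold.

y5 occurs only positively in the remaining clauses — set y5 = True.
Branch on y1: take y1 = False.
  then y2 is forced to True.
  then y3 is forced to True.
  then y4 is forced to True.
Every clause has at least one true literal under this assignment.
Check each clause:
  1. (y4 ∨ y1 ∨ y2) — y2 is true.
  2. (y1 ∨ y2) — y2 is true.
  3. (y4 ∨ y5) — y4 is true.
  4. (y3 ∨ ¬y1 ∨ y2) — y2 is true.
  5. (y5 ∨ ¬y3 ∨ ¬y2) — y5 is true.
  6. (¬y1 ∨ ¬y2) — ¬y1 is true.
  7. (¬y4 ∨ y3 ∨ y1) — y3 is true.
  8. (y2 ∨ ¬y1 ∨ ¬y3) — y2 is true.
  9. (y1 ∨ y5) — y5 is true.
  10. (y4 ∨ ¬y3) — y4 is true.
  11. (y1 ∨ y3) — y3 is true.
  12. (¬y3 ∨ y2) — y2 is true.
  13. (y4 ∨ ¬y2) — y4 is true.

y1=F, y2=T, y3=T, y4=T, y5=T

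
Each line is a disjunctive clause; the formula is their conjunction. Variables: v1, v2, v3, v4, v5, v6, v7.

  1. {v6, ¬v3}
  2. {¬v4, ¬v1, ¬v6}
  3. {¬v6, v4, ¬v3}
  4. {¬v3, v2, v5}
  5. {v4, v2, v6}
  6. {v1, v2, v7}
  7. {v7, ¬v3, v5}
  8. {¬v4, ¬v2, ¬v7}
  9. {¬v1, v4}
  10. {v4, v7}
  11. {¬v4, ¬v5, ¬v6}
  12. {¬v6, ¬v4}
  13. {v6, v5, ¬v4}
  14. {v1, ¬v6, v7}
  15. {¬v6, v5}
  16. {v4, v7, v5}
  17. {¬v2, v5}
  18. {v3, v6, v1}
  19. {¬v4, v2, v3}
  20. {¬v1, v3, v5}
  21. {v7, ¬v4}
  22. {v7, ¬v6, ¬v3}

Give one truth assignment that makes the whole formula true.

v1=F  v2=F  v3=F  v4=F  v5=T  v6=T  v7=T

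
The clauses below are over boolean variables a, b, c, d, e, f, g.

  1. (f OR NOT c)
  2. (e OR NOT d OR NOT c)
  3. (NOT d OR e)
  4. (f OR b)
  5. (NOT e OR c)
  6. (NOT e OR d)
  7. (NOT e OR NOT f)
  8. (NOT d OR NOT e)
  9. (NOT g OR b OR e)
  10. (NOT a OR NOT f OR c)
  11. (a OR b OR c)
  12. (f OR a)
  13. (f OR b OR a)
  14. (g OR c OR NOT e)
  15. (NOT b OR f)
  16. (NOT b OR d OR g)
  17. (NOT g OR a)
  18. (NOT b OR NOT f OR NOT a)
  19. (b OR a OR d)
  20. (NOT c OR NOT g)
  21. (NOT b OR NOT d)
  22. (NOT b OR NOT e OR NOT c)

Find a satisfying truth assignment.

a=True, b=False, c=True, d=False, e=False, f=True, g=False

Try a = True.
Set b = False and propagate.
  then f is forced to True.
  then e is forced to False.
  then d is forced to False.
  then g is forced to False.
  then c is forced to True.
Every clause has at least one true literal under this assignment.
Check each clause:
  1. (f OR NOT c) — f is true.
  2. (e OR NOT c OR NOT d) — NOT d is true.
  3. (NOT d OR e) — NOT d is true.
  4. (f OR b) — f is true.
  5. (NOT e OR c) — c is true.
  6. (NOT e OR d) — NOT e is true.
  7. (NOT f OR NOT e) — NOT e is true.
  8. (NOT e OR NOT d) — NOT e is true.
  9. (b OR NOT g OR e) — NOT g is true.
  10. (NOT a OR NOT f OR c) — c is true.
  11. (a OR b OR c) — a is true.
  12. (f OR a) — a is true.
  13. (f OR b OR a) — a is true.
  14. (g OR c OR NOT e) — c is true.
  15. (f OR NOT b) — f is true.
  16. (g OR NOT b OR d) — NOT b is true.
  17. (NOT g OR a) — a is true.
  18. (NOT a OR NOT f OR NOT b) — NOT b is true.
  19. (b OR d OR a) — a is true.
  20. (NOT g OR NOT c) — NOT g is true.
  21. (NOT d OR NOT b) — NOT d is true.
  22. (NOT c OR NOT e OR NOT b) — NOT e is true.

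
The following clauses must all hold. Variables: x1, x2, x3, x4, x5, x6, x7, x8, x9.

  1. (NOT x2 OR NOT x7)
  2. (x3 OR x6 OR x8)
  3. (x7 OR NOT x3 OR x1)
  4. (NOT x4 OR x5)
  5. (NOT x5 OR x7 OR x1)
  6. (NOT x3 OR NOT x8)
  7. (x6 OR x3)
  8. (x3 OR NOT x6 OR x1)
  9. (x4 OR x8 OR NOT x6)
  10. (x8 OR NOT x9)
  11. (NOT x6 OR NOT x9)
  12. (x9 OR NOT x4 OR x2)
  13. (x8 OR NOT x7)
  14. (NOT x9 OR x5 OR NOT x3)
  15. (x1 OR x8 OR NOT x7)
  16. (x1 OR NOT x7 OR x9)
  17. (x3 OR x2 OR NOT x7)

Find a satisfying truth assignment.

x1=T  x2=F  x3=T  x4=F  x5=T  x6=F  x7=F  x8=F  x9=F

Pure literal: x1 appears only positively; assign x1 = True.
Set x2 = False and propagate.
Set x3 = True and propagate.
  then x8 is forced to False.
  then x9 is forced to False.
  then x4 is forced to False.
  then x6 is forced to False.
  then x7 is forced to False.
x5 is now unconstrained; take x5 = True.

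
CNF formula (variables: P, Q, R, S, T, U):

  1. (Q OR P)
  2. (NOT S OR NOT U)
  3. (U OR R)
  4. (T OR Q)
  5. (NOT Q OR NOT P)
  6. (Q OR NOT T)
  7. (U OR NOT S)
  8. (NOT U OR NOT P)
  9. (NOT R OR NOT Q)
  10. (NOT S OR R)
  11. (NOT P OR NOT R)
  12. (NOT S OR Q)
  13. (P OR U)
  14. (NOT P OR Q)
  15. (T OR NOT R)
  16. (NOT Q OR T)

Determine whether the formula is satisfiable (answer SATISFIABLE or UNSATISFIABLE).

Pure literal: S appears only negated; assign S = False.
Try P = False.
  then Q is forced to True.
  then R is forced to False.
  then U is forced to True.
  then T is forced to True.
Every clause has at least one true literal under this assignment.
So P=F, Q=T, R=F, S=F, T=T, U=T is a satisfying assignment.

SATISFIABLE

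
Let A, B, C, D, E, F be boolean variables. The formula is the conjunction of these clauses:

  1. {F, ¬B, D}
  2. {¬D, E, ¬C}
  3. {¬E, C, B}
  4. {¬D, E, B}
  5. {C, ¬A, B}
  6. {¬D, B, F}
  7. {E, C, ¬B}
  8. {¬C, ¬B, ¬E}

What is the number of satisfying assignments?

20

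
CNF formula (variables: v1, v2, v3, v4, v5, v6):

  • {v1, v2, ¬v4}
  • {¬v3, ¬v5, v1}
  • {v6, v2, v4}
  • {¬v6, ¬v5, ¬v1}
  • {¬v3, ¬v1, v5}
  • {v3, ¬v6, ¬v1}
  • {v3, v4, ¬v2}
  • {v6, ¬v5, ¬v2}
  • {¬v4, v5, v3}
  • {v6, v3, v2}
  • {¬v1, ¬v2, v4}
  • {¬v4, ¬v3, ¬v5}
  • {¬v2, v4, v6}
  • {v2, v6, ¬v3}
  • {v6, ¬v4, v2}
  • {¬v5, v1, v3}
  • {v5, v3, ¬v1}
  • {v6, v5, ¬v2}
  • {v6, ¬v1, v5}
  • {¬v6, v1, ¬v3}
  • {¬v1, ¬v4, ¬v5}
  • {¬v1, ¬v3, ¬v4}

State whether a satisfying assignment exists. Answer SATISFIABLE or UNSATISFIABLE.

Try v1 = False.
Try v2 = False.
  then v4 is forced to False.
  then v6 is forced to True.
  then v3 is forced to False.
  then v5 is forced to False.
So v1=0, v2=0, v3=0, v4=0, v5=0, v6=1 is a satisfying assignment.

SATISFIABLE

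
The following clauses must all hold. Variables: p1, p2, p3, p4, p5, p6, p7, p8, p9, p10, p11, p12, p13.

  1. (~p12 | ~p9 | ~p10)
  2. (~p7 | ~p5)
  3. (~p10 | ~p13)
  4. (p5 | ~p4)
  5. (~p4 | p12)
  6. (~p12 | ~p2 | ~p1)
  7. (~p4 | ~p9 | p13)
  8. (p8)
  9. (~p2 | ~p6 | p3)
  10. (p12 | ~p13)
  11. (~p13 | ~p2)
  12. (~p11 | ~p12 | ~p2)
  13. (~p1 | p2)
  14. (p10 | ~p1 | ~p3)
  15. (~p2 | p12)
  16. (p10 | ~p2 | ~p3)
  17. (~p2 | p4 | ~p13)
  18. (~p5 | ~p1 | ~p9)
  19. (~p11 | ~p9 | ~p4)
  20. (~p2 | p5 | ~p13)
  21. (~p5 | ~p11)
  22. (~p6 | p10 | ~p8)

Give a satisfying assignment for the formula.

p1=0  p2=0  p3=0  p4=0  p5=0  p6=0  p7=0  p8=1  p9=0  p10=1  p11=1  p12=1  p13=0

Unit propagation: (p8) forces p8 = True.
Pure literal: p1 appears only negated; assign p1 = False.
Pure literal: p6 appears only negated; assign p6 = False.
Try p2 = False.
The remaining clauses are satisfied by p3 = False, p4 = False, p5 = False, p7 = False, p9 = False, p10 = True, p11 = True, p12 = True, p13 = False.
Check each clause:
  1. (~p9 | ~p10 | ~p12) — ~p9 is true.
  2. (~p5 | ~p7) — ~p7 is true.
  3. (~p10 | ~p13) — ~p13 is true.
  4. (~p4 | p5) — ~p4 is true.
  5. (p12 | ~p4) — p12 is true.
  6. (~p1 | ~p2 | ~p12) — ~p2 is true.
  7. (~p4 | p13 | ~p9) — ~p4 is true.
  8. (p8) — p8 is true.
  9. (~p2 | p3 | ~p6) — ~p6 is true.
  10. (p12 | ~p13) — ~p13 is true.
  11. (~p2 | ~p13) — ~p13 is true.
  12. (~p12 | ~p2 | ~p11) — ~p2 is true.
  13. (p2 | ~p1) — ~p1 is true.
  14. (~p1 | ~p3 | p10) — p10 is true.
  15. (~p2 | p12) — p12 is true.
  16. (~p2 | p10 | ~p3) — p10 is true.
  17. (~p2 | ~p13 | p4) — ~p13 is true.
  18. (~p9 | ~p5 | ~p1) — ~p5 is true.
  19. (~p4 | ~p9 | ~p11) — ~p4 is true.
  20. (~p13 | ~p2 | p5) — ~p13 is true.
  21. (~p11 | ~p5) — ~p5 is true.
  22. (~p8 | p10 | ~p6) — p10 is true.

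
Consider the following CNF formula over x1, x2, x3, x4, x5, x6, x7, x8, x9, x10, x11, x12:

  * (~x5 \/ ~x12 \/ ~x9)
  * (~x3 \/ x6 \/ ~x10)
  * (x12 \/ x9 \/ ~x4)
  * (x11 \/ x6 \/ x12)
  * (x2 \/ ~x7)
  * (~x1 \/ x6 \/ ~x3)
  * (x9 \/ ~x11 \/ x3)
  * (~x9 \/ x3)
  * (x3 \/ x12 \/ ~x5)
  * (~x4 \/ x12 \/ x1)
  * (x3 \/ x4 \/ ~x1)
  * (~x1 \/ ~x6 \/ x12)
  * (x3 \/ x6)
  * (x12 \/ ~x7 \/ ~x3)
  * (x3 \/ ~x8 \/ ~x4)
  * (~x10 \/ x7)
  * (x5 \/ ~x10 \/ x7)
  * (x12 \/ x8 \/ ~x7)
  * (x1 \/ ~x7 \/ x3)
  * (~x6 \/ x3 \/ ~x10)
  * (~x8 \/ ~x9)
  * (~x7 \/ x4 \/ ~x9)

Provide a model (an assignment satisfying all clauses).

x1=False, x2=True, x3=True, x4=False, x5=False, x6=True, x7=False, x8=True, x9=False, x10=False, x11=False, x12=True

Check each clause:
  1. (~x12 \/ ~x5 \/ ~x9) — ~x5 is true.
  2. (~x3 \/ ~x10 \/ x6) — x6 is true.
  3. (x12 \/ ~x4 \/ x9) — ~x4 is true.
  4. (x12 \/ x11 \/ x6) — x12 is true.
  5. (~x7 \/ x2) — ~x7 is true.
  6. (x6 \/ ~x1 \/ ~x3) — x6 is true.
  7. (x3 \/ ~x11 \/ x9) — x3 is true.
  8. (~x9 \/ x3) — x3 is true.
  9. (x3 \/ x12 \/ ~x5) — x3 is true.
  10. (x1 \/ x12 \/ ~x4) — ~x4 is true.
  11. (~x1 \/ x4 \/ x3) — x3 is true.
  12. (~x1 \/ x12 \/ ~x6) — x12 is true.
  13. (x6 \/ x3) — x3 is true.
  14. (~x7 \/ ~x3 \/ x12) — ~x7 is true.
  15. (~x4 \/ ~x8 \/ x3) — x3 is true.
  16. (~x10 \/ x7) — ~x10 is true.
  17. (x7 \/ x5 \/ ~x10) — ~x10 is true.
  18. (~x7 \/ x12 \/ x8) — x8 is true.
  19. (~x7 \/ x1 \/ x3) — x3 is true.
  20. (~x10 \/ ~x6 \/ x3) — x3 is true.
  21. (~x9 \/ ~x8) — ~x9 is true.
  22. (x4 \/ ~x9 \/ ~x7) — ~x7 is true.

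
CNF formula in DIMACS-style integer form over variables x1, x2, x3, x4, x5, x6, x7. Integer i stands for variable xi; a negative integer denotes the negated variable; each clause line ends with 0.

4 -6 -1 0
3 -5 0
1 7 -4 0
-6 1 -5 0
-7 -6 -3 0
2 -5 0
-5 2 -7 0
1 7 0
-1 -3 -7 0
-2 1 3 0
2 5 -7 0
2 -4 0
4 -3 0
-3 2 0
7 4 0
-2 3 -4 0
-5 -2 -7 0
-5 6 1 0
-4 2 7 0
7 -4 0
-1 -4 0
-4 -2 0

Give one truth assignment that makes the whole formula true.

x1=True, x2=True, x3=False, x4=False, x5=False, x6=False, x7=True

Check each clause:
  1. (x4 | ~x1 | ~x6) — ~x6 is true.
  2. (x3 | ~x5) — ~x5 is true.
  3. (x1 | ~x4 | x7) — x1 is true.
  4. (x1 | ~x6 | ~x5) — x1 is true.
  5. (~x6 | ~x3 | ~x7) — ~x6 is true.
  6. (~x5 | x2) — x2 is true.
  7. (~x5 | x2 | ~x7) — x2 is true.
  8. (x7 | x1) — x1 is true.
  9. (~x1 | ~x7 | ~x3) — ~x3 is true.
  10. (x3 | x1 | ~x2) — x1 is true.
  11. (x2 | x5 | ~x7) — x2 is true.
  12. (~x4 | x2) — x2 is true.
  13. (x4 | ~x3) — ~x3 is true.
  14. (x2 | ~x3) — x2 is true.
  15. (x7 | x4) — x7 is true.
  16. (~x4 | ~x2 | x3) — ~x4 is true.
  17. (~x2 | ~x7 | ~x5) — ~x5 is true.
  18. (~x5 | x1 | x6) — x1 is true.
  19. (x2 | ~x4 | x7) — x2 is true.
  20. (~x4 | x7) — ~x4 is true.
  21. (~x4 | ~x1) — ~x4 is true.
  22. (~x4 | ~x2) — ~x4 is true.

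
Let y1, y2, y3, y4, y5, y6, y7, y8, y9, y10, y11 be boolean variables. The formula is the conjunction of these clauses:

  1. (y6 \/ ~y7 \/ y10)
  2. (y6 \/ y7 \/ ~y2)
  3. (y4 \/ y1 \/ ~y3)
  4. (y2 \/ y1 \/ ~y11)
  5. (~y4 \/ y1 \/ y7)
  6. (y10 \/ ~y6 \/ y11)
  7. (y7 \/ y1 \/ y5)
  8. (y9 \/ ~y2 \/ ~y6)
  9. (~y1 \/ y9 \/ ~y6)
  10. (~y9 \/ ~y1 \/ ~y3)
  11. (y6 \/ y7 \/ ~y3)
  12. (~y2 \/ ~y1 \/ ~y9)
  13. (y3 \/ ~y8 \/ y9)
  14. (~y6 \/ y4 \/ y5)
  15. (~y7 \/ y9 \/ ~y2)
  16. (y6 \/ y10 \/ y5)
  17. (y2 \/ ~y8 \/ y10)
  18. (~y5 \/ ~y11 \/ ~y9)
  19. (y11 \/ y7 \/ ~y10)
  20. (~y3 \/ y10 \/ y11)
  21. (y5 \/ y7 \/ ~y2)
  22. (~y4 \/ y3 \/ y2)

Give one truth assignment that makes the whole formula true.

y1 = True  y2 = False  y3 = False  y4 = False  y5 = True  y6 = False  y7 = True  y8 = False  y9 = False  y10 = True  y11 = True

Pure literal: y8 appears only negated; assign y8 = False.
Set y1 = True and propagate.
The remaining clauses are satisfied by y2 = False, y3 = False, y4 = False, y5 = True, y6 = False, y7 = True, y9 = False, y10 = True, y11 = True.
Check each clause:
  1. (y6 \/ ~y7 \/ y10) — y10 is true.
  2. (~y2 \/ y6 \/ y7) — ~y2 is true.
  3. (y1 \/ y4 \/ ~y3) — y1 is true.
  4. (y2 \/ ~y11 \/ y1) — y1 is true.
  5. (y1 \/ ~y4 \/ y7) — y1 is true.
  6. (~y6 \/ y10 \/ y11) — y11 is true.
  7. (y7 \/ y1 \/ y5) — y1 is true.
  8. (~y6 \/ ~y2 \/ y9) — ~y6 is true.
  9. (y9 \/ ~y6 \/ ~y1) — ~y6 is true.
  10. (~y1 \/ ~y9 \/ ~y3) — ~y3 is true.
  11. (y6 \/ y7 \/ ~y3) — ~y3 is true.
  12. (~y2 \/ ~y1 \/ ~y9) — ~y9 is true.
  13. (y9 \/ y3 \/ ~y8) — ~y8 is true.
  14. (y5 \/ ~y6 \/ y4) — ~y6 is true.
  15. (y9 \/ ~y2 \/ ~y7) — ~y2 is true.
  16. (y10 \/ y5 \/ y6) — y10 is true.
  17. (y2 \/ y10 \/ ~y8) — ~y8 is true.
  18. (~y11 \/ ~y9 \/ ~y5) — ~y9 is true.
  19. (y11 \/ ~y10 \/ y7) — y11 is true.
  20. (y11 \/ y10 \/ ~y3) — y10 is true.
  21. (y7 \/ ~y2 \/ y5) — y5 is true.
  22. (y3 \/ ~y4 \/ y2) — ~y4 is true.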